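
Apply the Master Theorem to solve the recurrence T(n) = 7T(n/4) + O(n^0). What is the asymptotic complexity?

Master Theorem for T(n) = 7T(n/4) + O(n^0):

a = 7, b = 4, c = 0
log_b(a) = log_4(7) = 1.4037

Case 1: c = 0 < log_4(7) = 1.4037
T(n) = O(n^(log_4 7))

For T(n) = 7T(n/4) + O(n^0): log_4(7) = 1.4037. This is Case 1 of the Master Theorem (c < log_b(a), work dominated by leaves), giving O(n^(log_4 7)).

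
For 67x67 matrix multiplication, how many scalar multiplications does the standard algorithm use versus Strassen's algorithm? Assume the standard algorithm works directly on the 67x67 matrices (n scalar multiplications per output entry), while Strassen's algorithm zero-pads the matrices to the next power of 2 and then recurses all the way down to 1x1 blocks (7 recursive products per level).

Matrix multiplication for 67x67 matrices:

Strassen's algorithm requires power-of-2 dimensions. Pad 67x67 to 128x128 (next power of 2).

Standard algorithm: 67^3 = 300763 multiplications
Strassen's algorithm: 7^(log2(128)) = 7^7 = 823543 multiplications
Difference: 300763 - 823543 = -522780 (Strassen uses MORE here due to padding overhead — for small or just-over-power-of-2 n, padding can outweigh the per-level savings)

Standard: 300763 multiplications (67^3). Strassen: 823543 multiplications (7^7, after padding to 128x128). Strassen reduces 8 recursive multiplications to 7 at each level.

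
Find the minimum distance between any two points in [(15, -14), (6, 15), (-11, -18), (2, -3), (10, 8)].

Computing all pairwise distances among 5 points:

d((15, -14), (6, 15)) = 30.3645
d((15, -14), (-11, -18)) = 26.3059
d((15, -14), (2, -3)) = 17.0294
d((15, -14), (10, 8)) = 22.561
d((6, 15), (-11, -18)) = 37.1214
d((6, 15), (2, -3)) = 18.4391
d((6, 15), (10, 8)) = 8.0623 <-- minimum
d((-11, -18), (2, -3)) = 19.8494
d((-11, -18), (10, 8)) = 33.4215
d((2, -3), (10, 8)) = 13.6015

Closest pair: (6, 15) and (10, 8) with distance 8.0623

The closest pair is (6, 15) and (10, 8) with Euclidean distance 8.0623. For 5 points, brute-force pairwise comparison is shown above. For large n, the divide-and-conquer algorithm (sort by x, recurse on halves, check the dividing strip) achieves O(n log n).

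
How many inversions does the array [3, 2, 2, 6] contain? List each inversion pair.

Finding inversions in [3, 2, 2, 6]:

(0, 1): arr[0]=3 > arr[1]=2
(0, 2): arr[0]=3 > arr[2]=2

Total inversions: 2

The array has 2 inversion(s): (0,1), (0,2). Each pair (i,j) satisfies i < j and arr[i] > arr[j].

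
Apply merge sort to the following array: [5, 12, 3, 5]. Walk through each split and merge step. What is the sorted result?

Merge sort trace:

Split: [5, 12, 3, 5] -> [5, 12] and [3, 5]
  Split: [5, 12] -> [5] and [12]
  Merge: [5] + [12] -> [5, 12]
  Split: [3, 5] -> [3] and [5]
  Merge: [3] + [5] -> [3, 5]
Merge: [5, 12] + [3, 5] -> [3, 5, 5, 12]

Final sorted array: [3, 5, 5, 12]

The merge sort proceeds by recursively splitting the array and merging sorted halves.
After all merges, the sorted array is [3, 5, 5, 12].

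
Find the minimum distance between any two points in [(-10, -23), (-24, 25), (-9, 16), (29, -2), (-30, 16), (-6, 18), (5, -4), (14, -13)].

Computing all pairwise distances among 8 points:

d((-10, -23), (-24, 25)) = 50.0
d((-10, -23), (-9, 16)) = 39.0128
d((-10, -23), (29, -2)) = 44.2945
d((-10, -23), (-30, 16)) = 43.8292
d((-10, -23), (-6, 18)) = 41.1947
d((-10, -23), (5, -4)) = 24.2074
d((-10, -23), (14, -13)) = 26.0
d((-24, 25), (-9, 16)) = 17.4929
d((-24, 25), (29, -2)) = 59.4811
d((-24, 25), (-30, 16)) = 10.8167
d((-24, 25), (-6, 18)) = 19.3132
d((-24, 25), (5, -4)) = 41.0122
d((-24, 25), (14, -13)) = 53.7401
d((-9, 16), (29, -2)) = 42.0476
d((-9, 16), (-30, 16)) = 21.0
d((-9, 16), (-6, 18)) = 3.6056 <-- minimum
d((-9, 16), (5, -4)) = 24.4131
d((-9, 16), (14, -13)) = 37.0135
d((29, -2), (-30, 16)) = 61.6847
d((29, -2), (-6, 18)) = 40.3113
d((29, -2), (5, -4)) = 24.0832
d((29, -2), (14, -13)) = 18.6011
d((-30, 16), (-6, 18)) = 24.0832
d((-30, 16), (5, -4)) = 40.3113
d((-30, 16), (14, -13)) = 52.6972
d((-6, 18), (5, -4)) = 24.5967
d((-6, 18), (14, -13)) = 36.8917
d((5, -4), (14, -13)) = 12.7279

Closest pair: (-9, 16) and (-6, 18) with distance 3.6056

The closest pair is (-9, 16) and (-6, 18) with Euclidean distance 3.6056. For 8 points, brute-force pairwise comparison is shown above. For large n, the divide-and-conquer algorithm (sort by x, recurse on halves, check the dividing strip) achieves O(n log n).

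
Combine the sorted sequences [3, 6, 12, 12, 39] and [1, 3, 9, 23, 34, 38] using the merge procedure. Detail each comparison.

Merging process:

Compare 3 vs 1: take 1 from right. Merged: [1]
Compare 3 vs 3: take 3 from left. Merged: [1, 3]
Compare 6 vs 3: take 3 from right. Merged: [1, 3, 3]
Compare 6 vs 9: take 6 from left. Merged: [1, 3, 3, 6]
Compare 12 vs 9: take 9 from right. Merged: [1, 3, 3, 6, 9]
Compare 12 vs 23: take 12 from left. Merged: [1, 3, 3, 6, 9, 12]
Compare 12 vs 23: take 12 from left. Merged: [1, 3, 3, 6, 9, 12, 12]
Compare 39 vs 23: take 23 from right. Merged: [1, 3, 3, 6, 9, 12, 12, 23]
Compare 39 vs 34: take 34 from right. Merged: [1, 3, 3, 6, 9, 12, 12, 23, 34]
Compare 39 vs 38: take 38 from right. Merged: [1, 3, 3, 6, 9, 12, 12, 23, 34, 38]
Append remaining from left: [39]. Merged: [1, 3, 3, 6, 9, 12, 12, 23, 34, 38, 39]

Final merged array: [1, 3, 3, 6, 9, 12, 12, 23, 34, 38, 39]
Total comparisons: 10

The merged array is [1, 3, 3, 6, 9, 12, 12, 23, 34, 38, 39], requiring 10 comparisons. The merge step runs in O(n) time where n is the total number of elements.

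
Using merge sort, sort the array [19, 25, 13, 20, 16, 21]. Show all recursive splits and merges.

Merge sort trace:

Split: [19, 25, 13, 20, 16, 21] -> [19, 25, 13] and [20, 16, 21]
  Split: [19, 25, 13] -> [19] and [25, 13]
    Split: [25, 13] -> [25] and [13]
    Merge: [25] + [13] -> [13, 25]
  Merge: [19] + [13, 25] -> [13, 19, 25]
  Split: [20, 16, 21] -> [20] and [16, 21]
    Split: [16, 21] -> [16] and [21]
    Merge: [16] + [21] -> [16, 21]
  Merge: [20] + [16, 21] -> [16, 20, 21]
Merge: [13, 19, 25] + [16, 20, 21] -> [13, 16, 19, 20, 21, 25]

Final sorted array: [13, 16, 19, 20, 21, 25]

The merge sort proceeds by recursively splitting the array and merging sorted halves.
After all merges, the sorted array is [13, 16, 19, 20, 21, 25].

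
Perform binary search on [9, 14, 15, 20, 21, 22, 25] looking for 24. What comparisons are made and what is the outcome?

Binary search for 24 in [9, 14, 15, 20, 21, 22, 25]:

lo=0, hi=6, mid=3, arr[mid]=20 -> 20 < 24, search right half
lo=4, hi=6, mid=5, arr[mid]=22 -> 22 < 24, search right half
lo=6, hi=6, mid=6, arr[mid]=25 -> 25 > 24, search left half
lo=6 > hi=5, target 24 not found

Binary search determines that 24 is not in the array after 3 comparisons. The search space was exhausted without finding the target.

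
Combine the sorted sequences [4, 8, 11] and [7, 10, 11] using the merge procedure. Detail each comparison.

Merging process:

Compare 4 vs 7: take 4 from left. Merged: [4]
Compare 8 vs 7: take 7 from right. Merged: [4, 7]
Compare 8 vs 10: take 8 from left. Merged: [4, 7, 8]
Compare 11 vs 10: take 10 from right. Merged: [4, 7, 8, 10]
Compare 11 vs 11: take 11 from left. Merged: [4, 7, 8, 10, 11]
Append remaining from right: [11]. Merged: [4, 7, 8, 10, 11, 11]

Final merged array: [4, 7, 8, 10, 11, 11]
Total comparisons: 5

The merged array is [4, 7, 8, 10, 11, 11], requiring 5 comparisons. The merge step runs in O(n) time where n is the total number of elements.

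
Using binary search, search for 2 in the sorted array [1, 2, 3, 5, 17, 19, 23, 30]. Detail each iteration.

Binary search for 2 in [1, 2, 3, 5, 17, 19, 23, 30]:

lo=0, hi=7, mid=3, arr[mid]=5 -> 5 > 2, search left half
lo=0, hi=2, mid=1, arr[mid]=2 -> Found target at index 1!

Binary search finds 2 at index 1 after 2 comparisons. The search repeatedly halves the search space by comparing with the middle element.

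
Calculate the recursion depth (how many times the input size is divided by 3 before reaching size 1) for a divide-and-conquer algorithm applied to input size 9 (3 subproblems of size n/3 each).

For divide and conquer with division factor 3:

Problem sizes at each level:
Level 0: 9
Level 1: 3
Level 2: 1

The root is level 0 and the size-1 base case is level 2 (the tree spans levels 0 through 2, i.e. 3 levels counting the root), so the depth is the number of divisions: log_3(9) = 2

The recursion tree depth is log_3(9) = 2. At each level, the problem size is divided by 3, so it takes 2 divisions to reduce to a base case of size 1. The algorithm makes 3 recursive calls at each level.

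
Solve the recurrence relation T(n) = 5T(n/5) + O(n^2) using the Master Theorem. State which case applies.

Master Theorem for T(n) = 5T(n/5) + O(n^2):

a = 5, b = 5, c = 2
log_b(a) = log_5(5) = 1.0000

Case 3: c = 2 > log_5(5) = 1.0000
T(n) = O(n^2) = O(n^2)

For T(n) = 5T(n/5) + O(n^2): log_5(5) = 1.0000. This is Case 3 of the Master Theorem (c > log_b(a), work dominated by root), giving O(n^2).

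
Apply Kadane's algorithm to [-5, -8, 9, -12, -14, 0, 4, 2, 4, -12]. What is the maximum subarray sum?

Using Kadane's algorithm on [-5, -8, 9, -12, -14, 0, 4, 2, 4, -12]:

Scanning through the array:
Position 1 (value -8): max_ending_here = -8, max_so_far = -5
Position 2 (value 9): max_ending_here = 9, max_so_far = 9
Position 3 (value -12): max_ending_here = -3, max_so_far = 9
Position 4 (value -14): max_ending_here = -14, max_so_far = 9
Position 5 (value 0): max_ending_here = 0, max_so_far = 9
Position 6 (value 4): max_ending_here = 4, max_so_far = 9
Position 7 (value 2): max_ending_here = 6, max_so_far = 9
Position 8 (value 4): max_ending_here = 10, max_so_far = 10
Position 9 (value -12): max_ending_here = -2, max_so_far = 10

Maximum subarray: [0, 4, 2, 4]
Maximum sum: 10

The maximum subarray is [0, 4, 2, 4] with sum 10. This subarray runs from index 5 to index 8.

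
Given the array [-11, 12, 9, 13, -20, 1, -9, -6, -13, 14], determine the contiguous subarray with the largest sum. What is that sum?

Using Kadane's algorithm on [-11, 12, 9, 13, -20, 1, -9, -6, -13, 14]:

Scanning through the array:
Position 1 (value 12): max_ending_here = 12, max_so_far = 12
Position 2 (value 9): max_ending_here = 21, max_so_far = 21
Position 3 (value 13): max_ending_here = 34, max_so_far = 34
Position 4 (value -20): max_ending_here = 14, max_so_far = 34
Position 5 (value 1): max_ending_here = 15, max_so_far = 34
Position 6 (value -9): max_ending_here = 6, max_so_far = 34
Position 7 (value -6): max_ending_here = 0, max_so_far = 34
Position 8 (value -13): max_ending_here = -13, max_so_far = 34
Position 9 (value 14): max_ending_here = 14, max_so_far = 34

Maximum subarray: [12, 9, 13]
Maximum sum: 34

The maximum subarray is [12, 9, 13] with sum 34. This subarray runs from index 1 to index 3.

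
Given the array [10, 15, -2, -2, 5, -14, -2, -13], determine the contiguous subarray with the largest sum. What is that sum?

Using Kadane's algorithm on [10, 15, -2, -2, 5, -14, -2, -13]:

Scanning through the array:
Position 1 (value 15): max_ending_here = 25, max_so_far = 25
Position 2 (value -2): max_ending_here = 23, max_so_far = 25
Position 3 (value -2): max_ending_here = 21, max_so_far = 25
Position 4 (value 5): max_ending_here = 26, max_so_far = 26
Position 5 (value -14): max_ending_here = 12, max_so_far = 26
Position 6 (value -2): max_ending_here = 10, max_so_far = 26
Position 7 (value -13): max_ending_here = -3, max_so_far = 26

Maximum subarray: [10, 15, -2, -2, 5]
Maximum sum: 26

The maximum subarray is [10, 15, -2, -2, 5] with sum 26. This subarray runs from index 0 to index 4.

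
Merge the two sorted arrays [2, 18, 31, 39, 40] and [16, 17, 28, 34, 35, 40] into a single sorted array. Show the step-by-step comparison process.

Merging process:

Compare 2 vs 16: take 2 from left. Merged: [2]
Compare 18 vs 16: take 16 from right. Merged: [2, 16]
Compare 18 vs 17: take 17 from right. Merged: [2, 16, 17]
Compare 18 vs 28: take 18 from left. Merged: [2, 16, 17, 18]
Compare 31 vs 28: take 28 from right. Merged: [2, 16, 17, 18, 28]
Compare 31 vs 34: take 31 from left. Merged: [2, 16, 17, 18, 28, 31]
Compare 39 vs 34: take 34 from right. Merged: [2, 16, 17, 18, 28, 31, 34]
Compare 39 vs 35: take 35 from right. Merged: [2, 16, 17, 18, 28, 31, 34, 35]
Compare 39 vs 40: take 39 from left. Merged: [2, 16, 17, 18, 28, 31, 34, 35, 39]
Compare 40 vs 40: take 40 from left. Merged: [2, 16, 17, 18, 28, 31, 34, 35, 39, 40]
Append remaining from right: [40]. Merged: [2, 16, 17, 18, 28, 31, 34, 35, 39, 40, 40]

Final merged array: [2, 16, 17, 18, 28, 31, 34, 35, 39, 40, 40]
Total comparisons: 10

The merged array is [2, 16, 17, 18, 28, 31, 34, 35, 39, 40, 40], requiring 10 comparisons. The merge step runs in O(n) time where n is the total number of elements.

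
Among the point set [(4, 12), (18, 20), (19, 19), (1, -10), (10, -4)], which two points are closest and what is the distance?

Computing all pairwise distances among 5 points:

d((4, 12), (18, 20)) = 16.1245
d((4, 12), (19, 19)) = 16.5529
d((4, 12), (1, -10)) = 22.2036
d((4, 12), (10, -4)) = 17.088
d((18, 20), (19, 19)) = 1.4142 <-- minimum
d((18, 20), (1, -10)) = 34.4819
d((18, 20), (10, -4)) = 25.2982
d((19, 19), (1, -10)) = 34.1321
d((19, 19), (10, -4)) = 24.6982
d((1, -10), (10, -4)) = 10.8167

Closest pair: (18, 20) and (19, 19) with distance 1.4142

The closest pair is (18, 20) and (19, 19) with Euclidean distance 1.4142. For 5 points, brute-force pairwise comparison is shown above. For large n, the divide-and-conquer algorithm (sort by x, recurse on halves, check the dividing strip) achieves O(n log n).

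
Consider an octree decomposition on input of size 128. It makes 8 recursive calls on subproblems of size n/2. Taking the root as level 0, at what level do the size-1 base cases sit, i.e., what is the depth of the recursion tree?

For divide and conquer with division factor 2:

Problem sizes at each level:
Level 0: 128
Level 1: 64
Level 2: 32
Level 3: 16
Level 4: 8
Level 5: 4
Level 6: 2
Level 7: 1

The root is level 0 and the size-1 base case is level 7 (the tree spans levels 0 through 7, i.e. 8 levels counting the root), so the depth is the number of divisions: log_2(128) = 7

The recursion tree depth is log_2(128) = 7. At each level, the problem size is divided by 2, so it takes 7 divisions to reduce to a base case of size 1. The algorithm makes 8 recursive calls at each level.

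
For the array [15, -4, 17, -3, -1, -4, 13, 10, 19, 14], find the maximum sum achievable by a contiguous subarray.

Using Kadane's algorithm on [15, -4, 17, -3, -1, -4, 13, 10, 19, 14]:

Scanning through the array:
Position 1 (value -4): max_ending_here = 11, max_so_far = 15
Position 2 (value 17): max_ending_here = 28, max_so_far = 28
Position 3 (value -3): max_ending_here = 25, max_so_far = 28
Position 4 (value -1): max_ending_here = 24, max_so_far = 28
Position 5 (value -4): max_ending_here = 20, max_so_far = 28
Position 6 (value 13): max_ending_here = 33, max_so_far = 33
Position 7 (value 10): max_ending_here = 43, max_so_far = 43
Position 8 (value 19): max_ending_here = 62, max_so_far = 62
Position 9 (value 14): max_ending_here = 76, max_so_far = 76

Maximum subarray: [15, -4, 17, -3, -1, -4, 13, 10, 19, 14]
Maximum sum: 76

The maximum subarray is [15, -4, 17, -3, -1, -4, 13, 10, 19, 14] with sum 76. This subarray runs from index 0 to index 9.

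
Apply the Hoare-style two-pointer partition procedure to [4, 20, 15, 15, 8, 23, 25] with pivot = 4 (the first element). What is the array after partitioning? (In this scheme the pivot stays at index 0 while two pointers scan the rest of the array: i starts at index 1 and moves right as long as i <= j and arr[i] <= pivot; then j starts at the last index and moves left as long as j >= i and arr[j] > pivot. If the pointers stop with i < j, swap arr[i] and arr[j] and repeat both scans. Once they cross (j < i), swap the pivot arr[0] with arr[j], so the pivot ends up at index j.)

Hoare-style two-pointer partition with pivot = 4:

Initial array: [4, 20, 15, 15, 8, 23, 25]

Pointers start at i = 1, j = 6.
i ends at 1, j ends at 0: the pointers have crossed (j < i), so scanning stops.

j = 0, so swapping arr[0] with arr[j] leaves the pivot at position 0: [4, 20, 15, 15, 8, 23, 25]
Pivot position: 0

After partitioning with pivot 4, the array becomes [4, 20, 15, 15, 8, 23, 25]. The pivot is placed at index 0. All elements to the left of the pivot are <= 4, and all elements to the right are > 4.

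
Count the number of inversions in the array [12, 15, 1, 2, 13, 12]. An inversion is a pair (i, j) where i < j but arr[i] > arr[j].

Finding inversions in [12, 15, 1, 2, 13, 12]:

(0, 2): arr[0]=12 > arr[2]=1
(0, 3): arr[0]=12 > arr[3]=2
(1, 2): arr[1]=15 > arr[2]=1
(1, 3): arr[1]=15 > arr[3]=2
(1, 4): arr[1]=15 > arr[4]=13
(1, 5): arr[1]=15 > arr[5]=12
(4, 5): arr[4]=13 > arr[5]=12

Total inversions: 7

The array has 7 inversion(s): (0,2), (0,3), (1,2), (1,3), (1,4), (1,5), (4,5). Each pair (i,j) satisfies i < j and arr[i] > arr[j].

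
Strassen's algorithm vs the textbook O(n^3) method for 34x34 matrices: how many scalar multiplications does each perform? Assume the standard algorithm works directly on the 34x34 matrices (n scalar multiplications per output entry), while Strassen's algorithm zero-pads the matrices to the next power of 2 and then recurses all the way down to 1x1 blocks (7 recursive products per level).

Matrix multiplication for 34x34 matrices:

Strassen's algorithm requires power-of-2 dimensions. Pad 34x34 to 64x64 (next power of 2).

Standard algorithm: 34^3 = 39304 multiplications
Strassen's algorithm: 7^(log2(64)) = 7^6 = 117649 multiplications
Difference: 39304 - 117649 = -78345 (Strassen uses MORE here due to padding overhead — for small or just-over-power-of-2 n, padding can outweigh the per-level savings)

Standard: 39304 multiplications (34^3). Strassen: 117649 multiplications (7^6, after padding to 64x64). Strassen reduces 8 recursive multiplications to 7 at each level.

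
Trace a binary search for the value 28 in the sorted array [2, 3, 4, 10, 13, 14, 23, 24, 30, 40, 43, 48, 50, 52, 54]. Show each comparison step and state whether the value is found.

Binary search for 28 in [2, 3, 4, 10, 13, 14, 23, 24, 30, 40, 43, 48, 50, 52, 54]:

lo=0, hi=14, mid=7, arr[mid]=24 -> 24 < 28, search right half
lo=8, hi=14, mid=11, arr[mid]=48 -> 48 > 28, search left half
lo=8, hi=10, mid=9, arr[mid]=40 -> 40 > 28, search left half
lo=8, hi=8, mid=8, arr[mid]=30 -> 30 > 28, search left half
lo=8 > hi=7, target 28 not found

Binary search determines that 28 is not in the array after 4 comparisons. The search space was exhausted without finding the target.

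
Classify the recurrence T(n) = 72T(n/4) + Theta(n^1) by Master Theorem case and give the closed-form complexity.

Master Theorem for T(n) = 72T(n/4) + O(n^1):

a = 72, b = 4, c = 1
log_b(a) = log_4(72) = 3.0850

Case 1: c = 1 < log_4(72) = 3.0850
T(n) = O(n^(log_4 72))

For T(n) = 72T(n/4) + O(n^1): log_4(72) = 3.0850. This is Case 1 of the Master Theorem (c < log_b(a), work dominated by leaves), giving O(n^(log_4 72)).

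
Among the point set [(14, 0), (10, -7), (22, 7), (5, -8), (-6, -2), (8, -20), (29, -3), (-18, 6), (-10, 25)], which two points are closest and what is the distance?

Computing all pairwise distances among 9 points:

d((14, 0), (10, -7)) = 8.0623
d((14, 0), (22, 7)) = 10.6301
d((14, 0), (5, -8)) = 12.0416
d((14, 0), (-6, -2)) = 20.0998
d((14, 0), (8, -20)) = 20.8806
d((14, 0), (29, -3)) = 15.2971
d((14, 0), (-18, 6)) = 32.5576
d((14, 0), (-10, 25)) = 34.6554
d((10, -7), (22, 7)) = 18.4391
d((10, -7), (5, -8)) = 5.099 <-- minimum
d((10, -7), (-6, -2)) = 16.7631
d((10, -7), (8, -20)) = 13.1529
d((10, -7), (29, -3)) = 19.4165
d((10, -7), (-18, 6)) = 30.8707
d((10, -7), (-10, 25)) = 37.7359
d((22, 7), (5, -8)) = 22.6716
d((22, 7), (-6, -2)) = 29.4109
d((22, 7), (8, -20)) = 30.4138
d((22, 7), (29, -3)) = 12.2066
d((22, 7), (-18, 6)) = 40.0125
d((22, 7), (-10, 25)) = 36.7151
d((5, -8), (-6, -2)) = 12.53
d((5, -8), (8, -20)) = 12.3693
d((5, -8), (29, -3)) = 24.5153
d((5, -8), (-18, 6)) = 26.9258
d((5, -8), (-10, 25)) = 36.2491
d((-6, -2), (8, -20)) = 22.8035
d((-6, -2), (29, -3)) = 35.0143
d((-6, -2), (-18, 6)) = 14.4222
d((-6, -2), (-10, 25)) = 27.2947
d((8, -20), (29, -3)) = 27.0185
d((8, -20), (-18, 6)) = 36.7696
d((8, -20), (-10, 25)) = 48.4665
d((29, -3), (-18, 6)) = 47.8539
d((29, -3), (-10, 25)) = 48.0104
d((-18, 6), (-10, 25)) = 20.6155

Closest pair: (10, -7) and (5, -8) with distance 5.099

The closest pair is (10, -7) and (5, -8) with Euclidean distance 5.099. For 9 points, brute-force pairwise comparison is shown above. For large n, the divide-and-conquer algorithm (sort by x, recurse on halves, check the dividing strip) achieves O(n log n).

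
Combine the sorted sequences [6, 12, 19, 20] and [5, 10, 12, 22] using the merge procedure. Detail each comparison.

Merging process:

Compare 6 vs 5: take 5 from right. Merged: [5]
Compare 6 vs 10: take 6 from left. Merged: [5, 6]
Compare 12 vs 10: take 10 from right. Merged: [5, 6, 10]
Compare 12 vs 12: take 12 from left. Merged: [5, 6, 10, 12]
Compare 19 vs 12: take 12 from right. Merged: [5, 6, 10, 12, 12]
Compare 19 vs 22: take 19 from left. Merged: [5, 6, 10, 12, 12, 19]
Compare 20 vs 22: take 20 from left. Merged: [5, 6, 10, 12, 12, 19, 20]
Append remaining from right: [22]. Merged: [5, 6, 10, 12, 12, 19, 20, 22]

Final merged array: [5, 6, 10, 12, 12, 19, 20, 22]
Total comparisons: 7

The merged array is [5, 6, 10, 12, 12, 19, 20, 22], requiring 7 comparisons. The merge step runs in O(n) time where n is the total number of elements.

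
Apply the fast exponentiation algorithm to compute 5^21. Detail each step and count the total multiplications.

Computing 5^21 by squaring (build up from 5^1; each line after the first costs one multiplication):

5^1 = 5
5^2 = (5^1)^2 = 5^2 = 25
5^4 = (5^2)^2 = 25^2 = 625
5^5 = 5 * 5^4 = 5 * 625 = 3125
5^10 = (5^5)^2 = 3125^2 = 9765625
5^20 = (5^10)^2 = 9765625^2 = 95367431640625
5^21 = 5 * 5^20 = 5 * 95367431640625 = 476837158203125

Result: 476837158203125
Multiplications needed: 6 (6 lines after 5^1)

5^21 = 476837158203125. Using exponentiation by squaring, this requires 6 multiplications. The key idea: if the exponent is even, square the half-power; if odd, multiply by the base once.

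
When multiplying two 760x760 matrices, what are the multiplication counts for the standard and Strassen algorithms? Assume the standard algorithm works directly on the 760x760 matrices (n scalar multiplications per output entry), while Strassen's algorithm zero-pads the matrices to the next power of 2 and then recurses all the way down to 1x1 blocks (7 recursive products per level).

Matrix multiplication for 760x760 matrices:

Strassen's algorithm requires power-of-2 dimensions. Pad 760x760 to 1024x1024 (next power of 2).

Standard algorithm: 760^3 = 438976000 multiplications
Strassen's algorithm: 7^(log2(1024)) = 7^10 = 282475249 multiplications
Savings: 438976000 - 282475249 = 156500751 multiplications

Standard: 438976000 multiplications (760^3). Strassen: 282475249 multiplications (7^10, after padding to 1024x1024). Strassen reduces 8 recursive multiplications to 7 at each level.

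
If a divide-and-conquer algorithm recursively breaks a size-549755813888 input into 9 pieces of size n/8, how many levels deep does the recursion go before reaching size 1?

For divide and conquer with division factor 8:

Problem sizes at each level:
Level 0: 549755813888
Level 1: 68719476736
Level 2: 8589934592
Level 3: 1073741824
Level 4: 134217728
Level 5: 16777216
Level 6: 2097152
Level 7: 262144
Level 8: 32768
Level 9: 4096
Level 10: 512
Level 11: 64
Level 12: 8
Level 13: 1

The root is level 0 and the size-1 base case is level 13 (the tree spans levels 0 through 13, i.e. 14 levels counting the root), so the depth is the number of divisions: log_8(549755813888) = 13

The recursion tree depth is log_8(549755813888) = 13. At each level, the problem size is divided by 8, so it takes 13 divisions to reduce to a base case of size 1. The algorithm makes 9 recursive calls at each level.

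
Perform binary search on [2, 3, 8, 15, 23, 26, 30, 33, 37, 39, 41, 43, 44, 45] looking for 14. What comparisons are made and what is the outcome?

Binary search for 14 in [2, 3, 8, 15, 23, 26, 30, 33, 37, 39, 41, 43, 44, 45]:

lo=0, hi=13, mid=6, arr[mid]=30 -> 30 > 14, search left half
lo=0, hi=5, mid=2, arr[mid]=8 -> 8 < 14, search right half
lo=3, hi=5, mid=4, arr[mid]=23 -> 23 > 14, search left half
lo=3, hi=3, mid=3, arr[mid]=15 -> 15 > 14, search left half
lo=3 > hi=2, target 14 not found

Binary search determines that 14 is not in the array after 4 comparisons. The search space was exhausted without finding the target.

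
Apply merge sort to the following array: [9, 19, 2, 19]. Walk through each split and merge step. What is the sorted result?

Merge sort trace:

Split: [9, 19, 2, 19] -> [9, 19] and [2, 19]
  Split: [9, 19] -> [9] and [19]
  Merge: [9] + [19] -> [9, 19]
  Split: [2, 19] -> [2] and [19]
  Merge: [2] + [19] -> [2, 19]
Merge: [9, 19] + [2, 19] -> [2, 9, 19, 19]

Final sorted array: [2, 9, 19, 19]

The merge sort proceeds by recursively splitting the array and merging sorted halves.
After all merges, the sorted array is [2, 9, 19, 19].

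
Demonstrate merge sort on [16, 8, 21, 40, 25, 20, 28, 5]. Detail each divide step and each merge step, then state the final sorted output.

Merge sort trace:

Split: [16, 8, 21, 40, 25, 20, 28, 5] -> [16, 8, 21, 40] and [25, 20, 28, 5]
  Split: [16, 8, 21, 40] -> [16, 8] and [21, 40]
    Split: [16, 8] -> [16] and [8]
    Merge: [16] + [8] -> [8, 16]
    Split: [21, 40] -> [21] and [40]
    Merge: [21] + [40] -> [21, 40]
  Merge: [8, 16] + [21, 40] -> [8, 16, 21, 40]
  Split: [25, 20, 28, 5] -> [25, 20] and [28, 5]
    Split: [25, 20] -> [25] and [20]
    Merge: [25] + [20] -> [20, 25]
    Split: [28, 5] -> [28] and [5]
    Merge: [28] + [5] -> [5, 28]
  Merge: [20, 25] + [5, 28] -> [5, 20, 25, 28]
Merge: [8, 16, 21, 40] + [5, 20, 25, 28] -> [5, 8, 16, 20, 21, 25, 28, 40]

Final sorted array: [5, 8, 16, 20, 21, 25, 28, 40]

The merge sort proceeds by recursively splitting the array and merging sorted halves.
After all merges, the sorted array is [5, 8, 16, 20, 21, 25, 28, 40].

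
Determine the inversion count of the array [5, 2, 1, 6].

Finding inversions in [5, 2, 1, 6]:

(0, 1): arr[0]=5 > arr[1]=2
(0, 2): arr[0]=5 > arr[2]=1
(1, 2): arr[1]=2 > arr[2]=1

Total inversions: 3

The array has 3 inversion(s): (0,1), (0,2), (1,2). Each pair (i,j) satisfies i < j and arr[i] > arr[j].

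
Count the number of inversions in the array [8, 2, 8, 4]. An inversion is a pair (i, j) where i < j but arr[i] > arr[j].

Finding inversions in [8, 2, 8, 4]:

(0, 1): arr[0]=8 > arr[1]=2
(0, 3): arr[0]=8 > arr[3]=4
(2, 3): arr[2]=8 > arr[3]=4

Total inversions: 3

The array has 3 inversion(s): (0,1), (0,3), (2,3). Each pair (i,j) satisfies i < j and arr[i] > arr[j].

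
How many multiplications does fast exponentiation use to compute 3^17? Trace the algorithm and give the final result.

Computing 3^17 by squaring (build up from 3^1; each line after the first costs one multiplication):

3^1 = 3
3^2 = (3^1)^2 = 3^2 = 9
3^4 = (3^2)^2 = 9^2 = 81
3^8 = (3^4)^2 = 81^2 = 6561
3^16 = (3^8)^2 = 6561^2 = 43046721
3^17 = 3 * 3^16 = 3 * 43046721 = 129140163

Result: 129140163
Multiplications needed: 5 (5 lines after 3^1)

3^17 = 129140163. Using exponentiation by squaring, this requires 5 multiplications. The key idea: if the exponent is even, square the half-power; if odd, multiply by the base once.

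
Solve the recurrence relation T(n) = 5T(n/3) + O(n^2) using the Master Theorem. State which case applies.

Master Theorem for T(n) = 5T(n/3) + O(n^2):

a = 5, b = 3, c = 2
log_b(a) = log_3(5) = 1.4650

Case 3: c = 2 > log_3(5) = 1.4650
T(n) = O(n^2) = O(n^2)

For T(n) = 5T(n/3) + O(n^2): log_3(5) = 1.4650. This is Case 3 of the Master Theorem (c > log_b(a), work dominated by root), giving O(n^2).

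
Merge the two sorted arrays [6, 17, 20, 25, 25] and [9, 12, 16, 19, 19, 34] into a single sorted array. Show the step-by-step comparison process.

Merging process:

Compare 6 vs 9: take 6 from left. Merged: [6]
Compare 17 vs 9: take 9 from right. Merged: [6, 9]
Compare 17 vs 12: take 12 from right. Merged: [6, 9, 12]
Compare 17 vs 16: take 16 from right. Merged: [6, 9, 12, 16]
Compare 17 vs 19: take 17 from left. Merged: [6, 9, 12, 16, 17]
Compare 20 vs 19: take 19 from right. Merged: [6, 9, 12, 16, 17, 19]
Compare 20 vs 19: take 19 from right. Merged: [6, 9, 12, 16, 17, 19, 19]
Compare 20 vs 34: take 20 from left. Merged: [6, 9, 12, 16, 17, 19, 19, 20]
Compare 25 vs 34: take 25 from left. Merged: [6, 9, 12, 16, 17, 19, 19, 20, 25]
Compare 25 vs 34: take 25 from left. Merged: [6, 9, 12, 16, 17, 19, 19, 20, 25, 25]
Append remaining from right: [34]. Merged: [6, 9, 12, 16, 17, 19, 19, 20, 25, 25, 34]

Final merged array: [6, 9, 12, 16, 17, 19, 19, 20, 25, 25, 34]
Total comparisons: 10

The merged array is [6, 9, 12, 16, 17, 19, 19, 20, 25, 25, 34], requiring 10 comparisons. The merge step runs in O(n) time where n is the total number of elements.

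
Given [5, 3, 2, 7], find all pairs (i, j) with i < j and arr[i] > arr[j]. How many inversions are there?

Finding inversions in [5, 3, 2, 7]:

(0, 1): arr[0]=5 > arr[1]=3
(0, 2): arr[0]=5 > arr[2]=2
(1, 2): arr[1]=3 > arr[2]=2

Total inversions: 3

The array has 3 inversion(s): (0,1), (0,2), (1,2). Each pair (i,j) satisfies i < j and arr[i] > arr[j].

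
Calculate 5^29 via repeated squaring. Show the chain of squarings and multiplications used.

Computing 5^29 by squaring (build up from 5^1; each line after the first costs one multiplication):

5^1 = 5
5^2 = (5^1)^2 = 5^2 = 25
5^3 = 5 * 5^2 = 5 * 25 = 125
5^6 = (5^3)^2 = 125^2 = 15625
5^7 = 5 * 5^6 = 5 * 15625 = 78125
5^14 = (5^7)^2 = 78125^2 = 6103515625
5^28 = (5^14)^2 = 6103515625^2 = 37252902984619140625
5^29 = 5 * 5^28 = 5 * 37252902984619140625 = 186264514923095703125

Result: 186264514923095703125
Multiplications needed: 7 (7 lines after 5^1)

5^29 = 186264514923095703125. Using exponentiation by squaring, this requires 7 multiplications. The key idea: if the exponent is even, square the half-power; if odd, multiply by the base once.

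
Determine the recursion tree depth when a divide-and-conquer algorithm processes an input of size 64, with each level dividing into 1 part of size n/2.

For divide and conquer with division factor 2:

Problem sizes at each level:
Level 0: 64
Level 1: 32
Level 2: 16
Level 3: 8
Level 4: 4
Level 5: 2
Level 6: 1

The root is level 0 and the size-1 base case is level 6 (the tree spans levels 0 through 6, i.e. 7 levels counting the root), so the depth is the number of divisions: log_2(64) = 6

The recursion tree depth is log_2(64) = 6. At each level, the problem size is divided by 2, so it takes 6 divisions to reduce to a base case of size 1. The algorithm makes 1 recursive call at each level.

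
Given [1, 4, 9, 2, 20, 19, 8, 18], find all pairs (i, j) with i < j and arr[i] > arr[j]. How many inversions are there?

Finding inversions in [1, 4, 9, 2, 20, 19, 8, 18]:

(1, 3): arr[1]=4 > arr[3]=2
(2, 3): arr[2]=9 > arr[3]=2
(2, 6): arr[2]=9 > arr[6]=8
(4, 5): arr[4]=20 > arr[5]=19
(4, 6): arr[4]=20 > arr[6]=8
(4, 7): arr[4]=20 > arr[7]=18
(5, 6): arr[5]=19 > arr[6]=8
(5, 7): arr[5]=19 > arr[7]=18

Total inversions: 8

The array has 8 inversion(s): (1,3), (2,3), (2,6), (4,5), (4,6), (4,7), (5,6), (5,7). Each pair (i,j) satisfies i < j and arr[i] > arr[j].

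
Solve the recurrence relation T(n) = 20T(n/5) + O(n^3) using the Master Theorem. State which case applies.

Master Theorem for T(n) = 20T(n/5) + O(n^3):

a = 20, b = 5, c = 3
log_b(a) = log_5(20) = 1.8614

Case 3: c = 3 > log_5(20) = 1.8614
T(n) = O(n^3) = O(n^3)

For T(n) = 20T(n/5) + O(n^3): log_5(20) = 1.8614. This is Case 3 of the Master Theorem (c > log_b(a), work dominated by root), giving O(n^3).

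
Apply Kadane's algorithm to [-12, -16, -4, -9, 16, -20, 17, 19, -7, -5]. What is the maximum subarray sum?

Using Kadane's algorithm on [-12, -16, -4, -9, 16, -20, 17, 19, -7, -5]:

Scanning through the array:
Position 1 (value -16): max_ending_here = -16, max_so_far = -12
Position 2 (value -4): max_ending_here = -4, max_so_far = -4
Position 3 (value -9): max_ending_here = -9, max_so_far = -4
Position 4 (value 16): max_ending_here = 16, max_so_far = 16
Position 5 (value -20): max_ending_here = -4, max_so_far = 16
Position 6 (value 17): max_ending_here = 17, max_so_far = 17
Position 7 (value 19): max_ending_here = 36, max_so_far = 36
Position 8 (value -7): max_ending_here = 29, max_so_far = 36
Position 9 (value -5): max_ending_here = 24, max_so_far = 36

Maximum subarray: [17, 19]
Maximum sum: 36

The maximum subarray is [17, 19] with sum 36. This subarray runs from index 6 to index 7.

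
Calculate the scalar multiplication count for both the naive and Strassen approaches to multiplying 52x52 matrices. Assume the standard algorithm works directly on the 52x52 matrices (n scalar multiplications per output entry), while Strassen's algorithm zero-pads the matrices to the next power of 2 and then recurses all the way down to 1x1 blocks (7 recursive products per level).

Matrix multiplication for 52x52 matrices:

Strassen's algorithm requires power-of-2 dimensions. Pad 52x52 to 64x64 (next power of 2).

Standard algorithm: 52^3 = 140608 multiplications
Strassen's algorithm: 7^(log2(64)) = 7^6 = 117649 multiplications
Savings: 140608 - 117649 = 22959 multiplications

Standard: 140608 multiplications (52^3). Strassen: 117649 multiplications (7^6, after padding to 64x64). Strassen reduces 8 recursive multiplications to 7 at each level.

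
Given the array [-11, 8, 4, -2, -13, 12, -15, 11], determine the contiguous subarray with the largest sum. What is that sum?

Using Kadane's algorithm on [-11, 8, 4, -2, -13, 12, -15, 11]:

Scanning through the array:
Position 1 (value 8): max_ending_here = 8, max_so_far = 8
Position 2 (value 4): max_ending_here = 12, max_so_far = 12
Position 3 (value -2): max_ending_here = 10, max_so_far = 12
Position 4 (value -13): max_ending_here = -3, max_so_far = 12
Position 5 (value 12): max_ending_here = 12, max_so_far = 12
Position 6 (value -15): max_ending_here = -3, max_so_far = 12
Position 7 (value 11): max_ending_here = 11, max_so_far = 12

Maximum subarray: [8, 4]
Maximum sum: 12

The maximum subarray is [8, 4] with sum 12. This subarray runs from index 1 to index 2.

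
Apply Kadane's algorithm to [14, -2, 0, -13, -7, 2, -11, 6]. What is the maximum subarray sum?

Using Kadane's algorithm on [14, -2, 0, -13, -7, 2, -11, 6]:

Scanning through the array:
Position 1 (value -2): max_ending_here = 12, max_so_far = 14
Position 2 (value 0): max_ending_here = 12, max_so_far = 14
Position 3 (value -13): max_ending_here = -1, max_so_far = 14
Position 4 (value -7): max_ending_here = -7, max_so_far = 14
Position 5 (value 2): max_ending_here = 2, max_so_far = 14
Position 6 (value -11): max_ending_here = -9, max_so_far = 14
Position 7 (value 6): max_ending_here = 6, max_so_far = 14

Maximum subarray: [14]
Maximum sum: 14

The maximum subarray is [14] with sum 14. This subarray runs from index 0 to index 0.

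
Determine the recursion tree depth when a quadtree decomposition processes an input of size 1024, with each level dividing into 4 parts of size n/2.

For divide and conquer with division factor 2:

Problem sizes at each level:
Level 0: 1024
Level 1: 512
Level 2: 256
Level 3: 128
Level 4: 64
Level 5: 32
Level 6: 16
Level 7: 8
Level 8: 4
Level 9: 2
Level 10: 1

The root is level 0 and the size-1 base case is level 10 (the tree spans levels 0 through 10, i.e. 11 levels counting the root), so the depth is the number of divisions: log_2(1024) = 10

The recursion tree depth is log_2(1024) = 10. At each level, the problem size is divided by 2, so it takes 10 divisions to reduce to a base case of size 1. The algorithm makes 4 recursive calls at each level.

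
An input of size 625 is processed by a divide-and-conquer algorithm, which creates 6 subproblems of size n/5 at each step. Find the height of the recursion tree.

For divide and conquer with division factor 5:

Problem sizes at each level:
Level 0: 625
Level 1: 125
Level 2: 25
Level 3: 5
Level 4: 1

The root is level 0 and the size-1 base case is level 4 (the tree spans levels 0 through 4, i.e. 5 levels counting the root), so the depth is the number of divisions: log_5(625) = 4

The recursion tree depth is log_5(625) = 4. At each level, the problem size is divided by 5, so it takes 4 divisions to reduce to a base case of size 1. The algorithm makes 6 recursive calls at each level.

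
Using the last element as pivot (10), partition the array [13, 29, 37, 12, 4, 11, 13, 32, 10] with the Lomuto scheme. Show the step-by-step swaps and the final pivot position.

Lomuto partition with pivot = 10:

Initial array: [13, 29, 37, 12, 4, 11, 13, 32, 10]

arr[0]=13 > 10: no swap
arr[1]=29 > 10: no swap
arr[2]=37 > 10: no swap
arr[3]=12 > 10: no swap
arr[4]=4 <= 10: swap with position 0, array becomes [4, 29, 37, 12, 13, 11, 13, 32, 10]
arr[5]=11 > 10: no swap
arr[6]=13 > 10: no swap
arr[7]=32 > 10: no swap

Place pivot at position 1: [4, 10, 37, 12, 13, 11, 13, 32, 29]
Pivot position: 1

After partitioning with pivot 10, the array becomes [4, 10, 37, 12, 13, 11, 13, 32, 29]. The pivot is placed at index 1. All elements to the left of the pivot are <= 10, and all elements to the right are > 10.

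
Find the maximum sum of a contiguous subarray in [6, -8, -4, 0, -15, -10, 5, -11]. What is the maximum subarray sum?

Using Kadane's algorithm on [6, -8, -4, 0, -15, -10, 5, -11]:

Scanning through the array:
Position 1 (value -8): max_ending_here = -2, max_so_far = 6
Position 2 (value -4): max_ending_here = -4, max_so_far = 6
Position 3 (value 0): max_ending_here = 0, max_so_far = 6
Position 4 (value -15): max_ending_here = -15, max_so_far = 6
Position 5 (value -10): max_ending_here = -10, max_so_far = 6
Position 6 (value 5): max_ending_here = 5, max_so_far = 6
Position 7 (value -11): max_ending_here = -6, max_so_far = 6

Maximum subarray: [6]
Maximum sum: 6

The maximum subarray is [6] with sum 6. This subarray runs from index 0 to index 0.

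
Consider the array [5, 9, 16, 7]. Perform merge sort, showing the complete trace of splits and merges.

Merge sort trace:

Split: [5, 9, 16, 7] -> [5, 9] and [16, 7]
  Split: [5, 9] -> [5] and [9]
  Merge: [5] + [9] -> [5, 9]
  Split: [16, 7] -> [16] and [7]
  Merge: [16] + [7] -> [7, 16]
Merge: [5, 9] + [7, 16] -> [5, 7, 9, 16]

Final sorted array: [5, 7, 9, 16]

The merge sort proceeds by recursively splitting the array and merging sorted halves.
After all merges, the sorted array is [5, 7, 9, 16].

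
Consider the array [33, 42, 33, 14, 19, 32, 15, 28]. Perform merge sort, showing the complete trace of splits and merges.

Merge sort trace:

Split: [33, 42, 33, 14, 19, 32, 15, 28] -> [33, 42, 33, 14] and [19, 32, 15, 28]
  Split: [33, 42, 33, 14] -> [33, 42] and [33, 14]
    Split: [33, 42] -> [33] and [42]
    Merge: [33] + [42] -> [33, 42]
    Split: [33, 14] -> [33] and [14]
    Merge: [33] + [14] -> [14, 33]
  Merge: [33, 42] + [14, 33] -> [14, 33, 33, 42]
  Split: [19, 32, 15, 28] -> [19, 32] and [15, 28]
    Split: [19, 32] -> [19] and [32]
    Merge: [19] + [32] -> [19, 32]
    Split: [15, 28] -> [15] and [28]
    Merge: [15] + [28] -> [15, 28]
  Merge: [19, 32] + [15, 28] -> [15, 19, 28, 32]
Merge: [14, 33, 33, 42] + [15, 19, 28, 32] -> [14, 15, 19, 28, 32, 33, 33, 42]

Final sorted array: [14, 15, 19, 28, 32, 33, 33, 42]

The merge sort proceeds by recursively splitting the array and merging sorted halves.
After all merges, the sorted array is [14, 15, 19, 28, 32, 33, 33, 42].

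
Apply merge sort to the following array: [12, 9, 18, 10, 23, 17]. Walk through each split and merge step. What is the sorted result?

Merge sort trace:

Split: [12, 9, 18, 10, 23, 17] -> [12, 9, 18] and [10, 23, 17]
  Split: [12, 9, 18] -> [12] and [9, 18]
    Split: [9, 18] -> [9] and [18]
    Merge: [9] + [18] -> [9, 18]
  Merge: [12] + [9, 18] -> [9, 12, 18]
  Split: [10, 23, 17] -> [10] and [23, 17]
    Split: [23, 17] -> [23] and [17]
    Merge: [23] + [17] -> [17, 23]
  Merge: [10] + [17, 23] -> [10, 17, 23]
Merge: [9, 12, 18] + [10, 17, 23] -> [9, 10, 12, 17, 18, 23]

Final sorted array: [9, 10, 12, 17, 18, 23]

The merge sort proceeds by recursively splitting the array and merging sorted halves.
After all merges, the sorted array is [9, 10, 12, 17, 18, 23].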